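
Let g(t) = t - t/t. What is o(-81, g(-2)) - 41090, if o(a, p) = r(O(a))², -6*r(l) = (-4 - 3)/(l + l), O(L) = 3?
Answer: -53252591/1296 ≈ -41090.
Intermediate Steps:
g(t) = -1 + t (g(t) = t - 1*1 = t - 1 = -1 + t)
r(l) = 7/(12*l) (r(l) = -(-4 - 3)/(6*(l + l)) = -(-7)/(6*(2*l)) = -(-7)*1/(2*l)/6 = -(-7)/(12*l) = 7/(12*l))
o(a, p) = 49/1296 (o(a, p) = ((7/12)/3)² = ((7/12)*(⅓))² = (7/36)² = 49/1296)
o(-81, g(-2)) - 41090 = 49/1296 - 41090 = -53252591/1296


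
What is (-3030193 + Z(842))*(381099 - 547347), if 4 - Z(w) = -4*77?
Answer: 503711656488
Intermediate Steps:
Z(w) = 312 (Z(w) = 4 - (-4)*77 = 4 - 1*(-308) = 4 + 308 = 312)
(-3030193 + Z(842))*(381099 - 547347) = (-3030193 + 312)*(381099 - 547347) = -3029881*(-166248) = 503711656488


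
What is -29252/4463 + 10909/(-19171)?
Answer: -609476959/85560173 ≈ -7.1234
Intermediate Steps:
-29252/4463 + 10909/(-19171) = -29252*1/4463 + 10909*(-1/19171) = -29252/4463 - 10909/19171 = -609476959/85560173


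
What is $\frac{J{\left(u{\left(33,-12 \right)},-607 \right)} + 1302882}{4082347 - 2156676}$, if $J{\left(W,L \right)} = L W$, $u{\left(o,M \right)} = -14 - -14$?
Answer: $\frac{1302882}{1925671} \approx 0.67659$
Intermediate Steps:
$u{\left(o,M \right)} = 0$ ($u{\left(o,M \right)} = -14 + 14 = 0$)
$\frac{J{\left(u{\left(33,-12 \right)},-607 \right)} + 1302882}{4082347 - 2156676} = \frac{\left(-607\right) 0 + 1302882}{4082347 - 2156676} = \frac{0 + 1302882}{4082347 - 2156676} = \frac{1302882}{1925671}$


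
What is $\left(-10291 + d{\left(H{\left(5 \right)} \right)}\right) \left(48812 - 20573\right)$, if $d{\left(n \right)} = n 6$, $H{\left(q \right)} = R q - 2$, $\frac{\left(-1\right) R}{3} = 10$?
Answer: $-316361517$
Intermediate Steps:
$R = -30$ ($R = \left(-3\right) 10 = -30$)
$H{\left(q \right)} = -2 - 30 q$ ($H{\left(q \right)} = - 30 q - 2 = -2 - 30 q$)
$d{\left(n \right)} = 6 n$
$\left(-10291 + d{\left(H{\left(5 \right)} \right)}\right) \left(48812 - 20573\right) = \left(-10291 + 6 \left(-2 - 150\right)\right) \left(48812 - 20573\right) = \left(-10291 + 6 \left(-2 - 150\right)\right) 28239 = \left(-10291 + 6 \left(-152\right)\right) 28239 = \left(-10291 - 912\right) 28239 = \left(-11203\right) 28239 = -316361517$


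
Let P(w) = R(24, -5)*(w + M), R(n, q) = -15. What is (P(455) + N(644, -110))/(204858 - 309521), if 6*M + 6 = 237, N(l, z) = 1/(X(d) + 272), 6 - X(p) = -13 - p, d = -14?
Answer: 4100983/57983302 ≈ 0.070727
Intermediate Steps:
X(p) = 19 + p (X(p) = 6 - (-13 - p) = 6 + (13 + p) = 19 + p)
N(l, z) = 1/277 (N(l, z) = 1/((19 - 14) + 272) = 1/(5 + 272) = 1/277)
M = 77/2 (M = -1 + (⅙)*237 = -1 + 79/2 = 77/2 ≈ 38.500)
P(w) = -1155/2 - 15*w (P(w) = -15*(w + 77/2) = -15*(77/2 + w) = -1155/2 - 15*w)
(P(455) + N(644, -110))/(204858 - 309521) = ((-1155/2 - 15*455) + 1/277)/(204858 - 309521) = ((-1155/2 - 6825) + 1/277)/(-104663) = (-14805/2 + 1/277)*(-1/104663) = -4100983/554*(-1/104663) = 4100983/57983302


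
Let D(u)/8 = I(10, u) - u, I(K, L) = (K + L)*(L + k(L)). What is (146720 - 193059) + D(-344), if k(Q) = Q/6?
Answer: 3086327/3 ≈ 1.0288e+6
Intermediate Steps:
k(Q) = Q/6 (k(Q) = Q*(⅙) = Q/6)
I(K, L) = 7*L*(K + L)/6 (I(K, L) = (K + L)*(L + L/6) = (K + L)*(7*L/6) = 7*L*(K + L)/6)
D(u) = -8*u + 28*u*(10 + u)/3 (D(u) = 8*(7*u*(10 + u)/6 - u) = 8*(-u + 7*u*(10 + u)/6) = -8*u + 28*u*(10 + u)/3)
(146720 - 193059) + D(-344) = (146720 - 193059) + (4/3)*(-344)*(64 + 7*(-344)) = -46339 + (4/3)*(-344)*(64 - 2408) = -46339 + (4/3)*(-344)*(-2344) = -46339 + 3225344/3 = 3086327/3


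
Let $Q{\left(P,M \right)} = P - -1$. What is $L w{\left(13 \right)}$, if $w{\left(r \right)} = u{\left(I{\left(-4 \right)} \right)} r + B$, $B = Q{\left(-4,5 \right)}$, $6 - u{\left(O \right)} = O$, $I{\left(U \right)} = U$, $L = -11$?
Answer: $-1397$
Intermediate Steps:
$Q{\left(P,M \right)} = 1 + P$ ($Q{\left(P,M \right)} = P + 1 = 1 + P$)
$u{\left(O \right)} = 6 - O$
$B = -3$ ($B = 1 - 4 = -3$)
$w{\left(r \right)} = -3 + 10 r$ ($w{\left(r \right)} = \left(6 - -4\right) r - 3 = \left(6 + 4\right) r - 3 = 10 r - 3 = -3 + 10 r$)
$L w{\left(13 \right)} = - 11 \left(-3 + 10 \cdot 13\right) = - 11 \left(-3 + 130\right) = \left(-11\right) 127 = -1397$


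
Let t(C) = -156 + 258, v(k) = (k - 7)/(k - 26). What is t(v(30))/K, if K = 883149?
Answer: 34/294383 ≈ 0.00011550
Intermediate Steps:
v(k) = (-7 + k)/(-26 + k)
t(C) = 102
t(v(30))/K = 102/883149 = 102*(1/883149) = 34/294383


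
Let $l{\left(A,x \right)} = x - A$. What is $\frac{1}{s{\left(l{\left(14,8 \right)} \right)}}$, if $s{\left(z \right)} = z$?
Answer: $- \frac{1}{6} \approx -0.16667$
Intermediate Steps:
$\frac{1}{s{\left(l{\left(14,8 \right)} \right)}} = \frac{1}{8 - 14} = \frac{1}{-6} = - \frac{1}{6}$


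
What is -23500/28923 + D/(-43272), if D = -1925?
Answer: -320405075/417185352 ≈ -0.76802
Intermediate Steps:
-23500/28923 + D/(-43272) = -23500/28923 - 1925/(-43272) = -23500*1/28923 - 1925*(-1/43272) = -23500/28923 + 1925/43272 = -320405075/417185352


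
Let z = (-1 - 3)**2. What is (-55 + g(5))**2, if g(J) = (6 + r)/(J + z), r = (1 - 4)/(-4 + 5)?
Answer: 147456/49 ≈ 3009.3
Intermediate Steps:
r = -3 (r = -3/1 = -3*1 = -3)
z = 16 (z = (-4)**2 = 16)
g(J) = 3/(16 + J) (g(J) = (6 - 3)/(J + 16) = 3/(16 + J))
(-55 + g(5))**2 = (-55 + 3/(16 + 5))**2 = (-55 + 3/21)**2 = (-55 + 3*(1/21))**2 = (-55 + 1/7)**2 = (-384/7)**2 = 147456/49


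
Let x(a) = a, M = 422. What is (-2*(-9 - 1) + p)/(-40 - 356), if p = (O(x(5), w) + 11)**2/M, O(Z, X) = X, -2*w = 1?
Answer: -34201/668448 ≈ -0.051165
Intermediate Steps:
w = -1/2 (w = -1/2*1 = -1/2 ≈ -0.50000)
p = 441/1688 (p = (-1/2 + 11)**2/422 = (21/2)**2*(1/422) = (441/4)*(1/422) = 441/1688 ≈ 0.26126)
(-2*(-9 - 1) + p)/(-40 - 356) = (-2*(-9 - 1) + 441/1688)/(-40 - 356) = (-2*(-10) + 441/1688)/(-396) = (20 + 441/1688)*(-1/396) = (34201/1688)*(-1/396) = -34201/668448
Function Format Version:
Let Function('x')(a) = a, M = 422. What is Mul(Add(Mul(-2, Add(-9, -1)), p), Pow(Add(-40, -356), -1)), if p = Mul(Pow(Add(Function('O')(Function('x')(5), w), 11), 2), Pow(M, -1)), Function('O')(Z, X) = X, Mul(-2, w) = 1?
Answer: Rational(-34201, 668448) ≈ -0.051165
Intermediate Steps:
w = Rational(-1, 2) (w = Mul(Rational(-1, 2), 1) = Rational(-1, 2) ≈ -0.50000)
p = Rational(441, 1688) (p = Mul(Pow(Add(Rational(-1, 2), 11), 2), Pow(422, -1)) = Mul(Pow(Rational(21, 2), 2), Rational(1, 422)) = Mul(Rational(441, 4), Rational(1, 422)) = Rational(441, 1688) ≈ 0.26126)
Mul(Add(Mul(-2, Add(-9, -1)), p), Pow(Add(-40, -356), -1)) = Mul(Add(Mul(-2, Add(-9, -1)), Rational(441, 1688)), Pow(Add(-40, -356), -1)) = Mul(Add(Mul(-2, -10), Rational(441, 1688)), Pow(-396, -1)) = Mul(Add(20, Rational(441, 1688)), Rational(-1, 396)) = Mul(Rational(34201, 1688), Rational(-1, 396)) = Rational(-34201, 668448)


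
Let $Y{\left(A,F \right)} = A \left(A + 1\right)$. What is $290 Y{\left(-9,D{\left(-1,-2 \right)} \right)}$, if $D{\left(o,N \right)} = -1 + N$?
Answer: $20880$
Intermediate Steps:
$Y{\left(A,F \right)} = A \left(1 + A\right)$
$290 Y{\left(-9,D{\left(-1,-2 \right)} \right)} = 290 \left(- 9 \left(1 - 9\right)\right) = 290 \left(\left(-9\right) \left(-8\right)\right) = 290 \cdot 72 = 20880$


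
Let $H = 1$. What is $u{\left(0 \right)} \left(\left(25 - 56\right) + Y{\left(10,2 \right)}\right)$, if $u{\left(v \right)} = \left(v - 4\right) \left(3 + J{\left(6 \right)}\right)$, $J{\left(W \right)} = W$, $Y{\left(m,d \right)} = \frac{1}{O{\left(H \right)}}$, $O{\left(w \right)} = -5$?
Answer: $\frac{5616}{5} \approx 1123.2$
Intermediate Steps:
$Y{\left(m,d \right)} = - \frac{1}{5}$ ($Y{\left(m,d \right)} = \frac{1}{-5} = - \frac{1}{5}$)
$u{\left(v \right)} = -36 + 9 v$ ($u{\left(v \right)} = \left(v - 4\right) \left(3 + 6\right) = \left(-4 + v\right) 9 = -36 + 9 v$)
$u{\left(0 \right)} \left(\left(25 - 56\right) + Y{\left(10,2 \right)}\right) = \left(-36 + 9 \cdot 0\right) \left(\left(25 - 56\right) - \frac{1}{5}\right) = \left(-36 + 0\right) \left(-31 - \frac{1}{5}\right) = \left(-36\right) \left(- \frac{156}{5}\right) = \frac{5616}{5}$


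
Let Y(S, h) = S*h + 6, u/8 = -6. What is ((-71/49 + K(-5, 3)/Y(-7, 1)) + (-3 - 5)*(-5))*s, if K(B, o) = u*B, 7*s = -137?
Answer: 1352327/343 ≈ 3942.6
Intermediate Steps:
u = -48 (u = 8*(-6) = -48)
s = -137/7 (s = (⅐)*(-137) = -137/7 ≈ -19.571)
Y(S, h) = 6 + S*h
K(B, o) = -48*B
((-71/49 + K(-5, 3)/Y(-7, 1)) + (-3 - 5)*(-5))*s = ((-71/49 + (-48*(-5))/(6 - 7*1)) + (-3 - 5)*(-5))*(-137/7) = ((-71*1/49 + 240/(6 - 7)) - 8*(-5))*(-137/7) = ((-71/49 + 240/(-1)) + 40)*(-137/7) = ((-71/49 + 240*(-1)) + 40)*(-137/7) = ((-71/49 - 240) + 40)*(-137/7) = (-11831/49 + 40)*(-137/7) = -9871/49*(-137/7) = 1352327/343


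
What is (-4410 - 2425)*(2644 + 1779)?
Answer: -30231205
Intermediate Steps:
(-4410 - 2425)*(2644 + 1779) = -6835*4423 = -30231205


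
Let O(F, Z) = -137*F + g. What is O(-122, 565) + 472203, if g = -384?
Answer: 488533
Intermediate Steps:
O(F, Z) = -384 - 137*F (O(F, Z) = -137*F - 384 = -384 - 137*F)
O(-122, 565) + 472203 = (-384 - 137*(-122)) + 472203 = (-384 + 16714) + 472203 = 16330 + 472203 = 488533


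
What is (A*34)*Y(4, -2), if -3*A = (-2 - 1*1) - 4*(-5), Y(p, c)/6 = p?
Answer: -4624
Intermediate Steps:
Y(p, c) = 6*p
A = -17/3 (A = -((-2 - 1*1) - 4*(-5))/3 = -((-2 - 1) + 20)/3 = -(-3 + 20)/3 = -1/3*17 = -17/3 ≈ -5.6667)
(A*34)*Y(4, -2) = (-17/3*34)*(6*4) = -578/3*24 = -4624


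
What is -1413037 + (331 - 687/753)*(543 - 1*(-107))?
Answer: -300818487/251 ≈ -1.1985e+6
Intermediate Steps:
-1413037 + (331 - 687/753)*(543 - 1*(-107)) = -1413037 + (331 - 687*1/753)*(543 + 107) = -1413037 + (331 - 229/251)*650 = -1413037 + (82852/251)*650 = -1413037 + 53853800/251 = -300818487/251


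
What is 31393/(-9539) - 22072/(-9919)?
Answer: -100842359/94617341 ≈ -1.0658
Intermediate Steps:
31393/(-9539) - 22072/(-9919) = 31393*(-1/9539) - 22072*(-1/9919) = -31393/9539 + 22072/9919 = -100842359/94617341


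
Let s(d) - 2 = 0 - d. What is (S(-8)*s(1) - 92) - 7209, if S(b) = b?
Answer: -7309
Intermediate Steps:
s(d) = 2 - d (s(d) = 2 + (0 - d) = 2 - d)
(S(-8)*s(1) - 92) - 7209 = (-8*(2 - 1*1) - 92) - 7209 = (-8*(2 - 1) - 92) - 7209 = (-8*1 - 92) - 7209 = (-8 - 92) - 7209 = -100 - 7209 = -7309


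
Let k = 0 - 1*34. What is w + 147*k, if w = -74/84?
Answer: -209953/42 ≈ -4998.9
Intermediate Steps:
w = -37/42 (w = -74*1/84 = -37/42 ≈ -0.88095)
k = -34 (k = 0 - 34 = -34)
w + 147*k = -37/42 + 147*(-34) = -37/42 - 4998 = -209953/42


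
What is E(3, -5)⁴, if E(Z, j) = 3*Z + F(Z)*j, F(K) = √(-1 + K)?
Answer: 33361 - 23580*√2 ≈ 13.844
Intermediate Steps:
E(Z, j) = 3*Z + j*√(-1 + Z) (E(Z, j) = 3*Z + √(-1 + Z)*j = 3*Z + j*√(-1 + Z))
E(3, -5)⁴ = (3*3 - 5*√(-1 + 3))⁴ = (9 - 5*√2)⁴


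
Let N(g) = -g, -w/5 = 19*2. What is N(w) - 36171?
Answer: -35981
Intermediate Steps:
w = -190 (w = -95*2 = -5*38 = -190)
N(w) - 36171 = -1*(-190) - 36171 = 190 - 36171 = -35981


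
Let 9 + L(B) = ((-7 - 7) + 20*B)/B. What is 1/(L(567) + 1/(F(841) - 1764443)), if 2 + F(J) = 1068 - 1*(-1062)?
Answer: 142747515/1566697954 ≈ 0.091114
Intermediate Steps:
F(J) = 2128 (F(J) = -2 + (1068 - 1*(-1062)) = -2 + (1068 + 1062) = -2 + 2130 = 2128)
L(B) = -9 + (-14 + 20*B)/B (L(B) = -9 + ((-7 - 7) + 20*B)/B = -9 + (-14 + 20*B)/B)
1/(L(567) + 1/(F(841) - 1764443)) = 1/((11 - 14/567) + 1/(2128 - 1764443)) = 1/((11 - 14*1/567) + 1/(-1762315)) = 1/((11 - 2/81) - 1/1762315) = 1/(889/81 - 1/1762315) = 1/(1566697954/142747515) = 142747515/1566697954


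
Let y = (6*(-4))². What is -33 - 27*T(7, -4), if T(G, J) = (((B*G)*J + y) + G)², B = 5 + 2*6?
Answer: -309156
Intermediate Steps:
B = 17 (B = 5 + 12 = 17)
y = 576 (y = (-24)² = 576)
T(G, J) = (576 + G + 17*G*J)² (T(G, J) = (((17*G)*J + 576) + G)² = ((17*G*J + 576) + G)² = ((576 + 17*G*J) + G)² = (576 + G + 17*G*J)²)
-33 - 27*T(7, -4) = -33 - 27*(576 + 7 + 17*7*(-4))² = -33 - 27*(576 + 7 - 476)² = -33 - 27*107² = -33 - 27*11449 = -33 - 309123 = -309156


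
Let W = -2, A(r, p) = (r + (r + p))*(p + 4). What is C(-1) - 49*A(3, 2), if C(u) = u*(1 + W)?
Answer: -2351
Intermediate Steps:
A(r, p) = (4 + p)*(p + 2*r) (A(r, p) = (r + (p + r))*(4 + p) = (p + 2*r)*(4 + p) = (4 + p)*(p + 2*r))
C(u) = -u (C(u) = u*(1 - 2) = u*(-1) = -u)
C(-1) - 49*A(3, 2) = -1*(-1) - 49*(2² + 4*2 + 8*3 + 2*2*3) = 1 - 49*(4 + 8 + 24 + 12) = 1 - 49*48 = 1 - 2352 = -2351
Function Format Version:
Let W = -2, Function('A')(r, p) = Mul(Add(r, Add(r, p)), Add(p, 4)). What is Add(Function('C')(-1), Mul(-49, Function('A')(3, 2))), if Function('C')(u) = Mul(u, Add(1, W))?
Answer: -2351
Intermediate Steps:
Function('A')(r, p) = Mul(Add(4, p), Add(p, Mul(2, r))) (Function('A')(r, p) = Mul(Add(r, Add(p, r)), Add(4, p)) = Mul(Add(p, Mul(2, r)), Add(4, p)) = Mul(Add(4, p), Add(p, Mul(2, r))))
Function('C')(u) = Mul(-1, u) (Function('C')(u) = Mul(u, Add(1, -2)) = Mul(u, -1) = Mul(-1, u))
Add(Function('C')(-1), Mul(-49, Function('A')(3, 2))) = Add(Mul(-1, -1), Mul(-49, Add(Pow(2, 2), Mul(4, 2), Mul(8, 3), Mul(2, 2, 3)))) = Add(1, Mul(-49, Add(4, 8, 24, 12))) = Add(1, Mul(-49, 48)) = Add(1, -2352) = -2351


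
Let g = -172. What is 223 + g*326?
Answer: -55849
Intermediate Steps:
223 + g*326 = 223 - 172*326 = 223 - 56072 = -55849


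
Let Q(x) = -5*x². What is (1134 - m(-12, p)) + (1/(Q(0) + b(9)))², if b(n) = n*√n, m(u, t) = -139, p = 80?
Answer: 928018/729 ≈ 1273.0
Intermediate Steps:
b(n) = n^(3/2)
(1134 - m(-12, p)) + (1/(Q(0) + b(9)))² = (1134 - 1*(-139)) + (1/(-5*0² + 9^(3/2)))² = (1134 + 139) + (1/(-5*0 + 27))² = 1273 + (1/(0 + 27))² = 1273 + (1/27)² = 1273 + 1/729 = 928018/729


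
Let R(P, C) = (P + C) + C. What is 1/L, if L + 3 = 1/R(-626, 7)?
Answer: -612/1837 ≈ -0.33315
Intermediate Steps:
R(P, C) = P + 2*C (R(P, C) = (C + P) + C = P + 2*C)
L = -1837/612 (L = -3 + 1/(-626 + 2*7) = -3 + 1/(-626 + 14) = -3 + 1/(-612) = -3 - 1/612 = -1837/612 ≈ -3.0016)
1/L = 1/(-1837/612) = -612/1837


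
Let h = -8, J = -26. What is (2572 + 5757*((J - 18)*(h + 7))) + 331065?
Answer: 586945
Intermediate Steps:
(2572 + 5757*((J - 18)*(h + 7))) + 331065 = (2572 + 5757*((-26 - 18)*(-8 + 7))) + 331065 = (2572 + 5757*(-44*(-1))) + 331065 = (2572 + 5757*44) + 331065 = (2572 + 253308) + 331065 = 255880 + 331065 = 586945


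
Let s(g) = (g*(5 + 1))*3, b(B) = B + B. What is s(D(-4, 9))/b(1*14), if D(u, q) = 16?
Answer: 72/7 ≈ 10.286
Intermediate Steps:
b(B) = 2*B
s(g) = 18*g (s(g) = (g*6)*3 = (6*g)*3 = 18*g)
s(D(-4, 9))/b(1*14) = (18*16)/((2*(1*14))) = 288/((2*14)) = 288/28 = 288*(1/28) = 72/7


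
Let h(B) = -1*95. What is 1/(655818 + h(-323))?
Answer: 1/655723 ≈ 1.5250e-6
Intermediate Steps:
h(B) = -95
1/(655818 + h(-323)) = 1/(655818 - 95) = 1/655723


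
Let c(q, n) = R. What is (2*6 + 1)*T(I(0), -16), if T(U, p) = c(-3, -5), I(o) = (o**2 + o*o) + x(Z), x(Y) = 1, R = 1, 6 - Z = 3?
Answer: 13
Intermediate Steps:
Z = 3 (Z = 6 - 1*3 = 6 - 3 = 3)
I(o) = 1 + 2*o**2 (I(o) = (o**2 + o*o) + 1 = (o**2 + o**2) + 1 = 2*o**2 + 1 = 1 + 2*o**2)
c(q, n) = 1
T(U, p) = 1
(2*6 + 1)*T(I(0), -16) = (2*6 + 1)*1 = (12 + 1)*1 = 13*1 = 13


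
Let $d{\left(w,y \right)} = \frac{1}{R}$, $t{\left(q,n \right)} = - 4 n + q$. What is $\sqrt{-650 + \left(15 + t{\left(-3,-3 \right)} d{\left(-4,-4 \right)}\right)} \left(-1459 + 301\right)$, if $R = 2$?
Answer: $- 579 i \sqrt{2522} \approx - 29077.0 i$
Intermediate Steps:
$t{\left(q,n \right)} = q - 4 n$
$d{\left(w,y \right)} = \frac{1}{2}$
$\sqrt{-650 + \left(15 + t{\left(-3,-3 \right)} d{\left(-4,-4 \right)}\right)} \left(-1459 + 301\right) = \sqrt{-650 + \left(15 + \left(-3 - -12\right) \frac{1}{2}\right)} \left(-1459 + 301\right) = \sqrt{-650 + \left(15 + \left(-3 + 12\right) \frac{1}{2}\right)} \left(-1158\right) = \sqrt{-650 + \left(15 + 9 \cdot \frac{1}{2}\right)} \left(-1158\right) = \sqrt{-650 + \left(15 + \frac{9}{2}\right)} \left(-1158\right) = \sqrt{-650 + \frac{39}{2}} \left(-1158\right) = \sqrt{- \frac{1261}{2}} \left(-1158\right) = \frac{i \sqrt{2522}}{2} \left(-1158\right) = - 579 i \sqrt{2522}$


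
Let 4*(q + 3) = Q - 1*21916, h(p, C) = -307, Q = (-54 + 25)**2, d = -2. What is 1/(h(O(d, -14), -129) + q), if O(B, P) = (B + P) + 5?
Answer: -4/22315 ≈ -0.00017925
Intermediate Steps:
O(B, P) = 5 + B + P
Q = 841 (Q = (-29)**2 = 841)
q = -21087/4 (q = -3 + (841 - 1*21916)/4 = -3 + (841 - 21916)/4 = -3 + (1/4)*(-21075) = -3 - 21075/4 = -21087/4 ≈ -5271.8)
1/(h(O(d, -14), -129) + q) = 1/(-307 - 21087/4) = 1/(-22315/4) = -4/22315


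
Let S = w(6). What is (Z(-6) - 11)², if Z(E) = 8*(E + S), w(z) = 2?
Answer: 1849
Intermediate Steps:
S = 2
Z(E) = 16 + 8*E (Z(E) = 8*(E + 2) = 8*(2 + E) = 16 + 8*E)
(Z(-6) - 11)² = ((16 + 8*(-6)) - 11)² = ((16 - 48) - 11)² = (-32 - 11)² = (-43)² = 1849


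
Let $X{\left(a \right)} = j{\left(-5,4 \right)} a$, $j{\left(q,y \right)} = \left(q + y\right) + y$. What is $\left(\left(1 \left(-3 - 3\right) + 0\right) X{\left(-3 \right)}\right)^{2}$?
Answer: $2916$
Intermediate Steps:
$j{\left(q,y \right)} = q + 2 y$
$X{\left(a \right)} = 3 a$ ($X{\left(a \right)} = \left(-5 + 2 \cdot 4\right) a = \left(-5 + 8\right) a = 3 a$)
$\left(\left(1 \left(-3 - 3\right) + 0\right) X{\left(-3 \right)}\right)^{2} = \left(\left(1 \left(-3 - 3\right) + 0\right) 3 \left(-3\right)\right)^{2} = \left(\left(1 \left(-6\right) + 0\right) \left(-9\right)\right)^{2} = \left(\left(-6 + 0\right) \left(-9\right)\right)^{2} = \left(\left(-6\right) \left(-9\right)\right)^{2} = 54^{2} = 2916$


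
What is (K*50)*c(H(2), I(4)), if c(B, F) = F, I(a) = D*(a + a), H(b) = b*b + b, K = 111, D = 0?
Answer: 0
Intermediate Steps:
H(b) = b + b² (H(b) = b² + b = b + b²)
I(a) = 0 (I(a) = 0*(a + a) = 0*(2*a) = 0)
(K*50)*c(H(2), I(4)) = (111*50)*0 = 5550*0 = 0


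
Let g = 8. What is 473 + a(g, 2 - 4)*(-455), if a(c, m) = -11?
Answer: 5478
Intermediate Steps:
473 + a(g, 2 - 4)*(-455) = 473 - 11*(-455) = 473 + 5005 = 5478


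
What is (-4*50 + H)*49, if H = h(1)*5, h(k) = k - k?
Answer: -9800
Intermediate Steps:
h(k) = 0
H = 0 (H = 0*5 = 0)
(-4*50 + H)*49 = (-4*50 + 0)*49 = (-200 + 0)*49 = -200*49 = -9800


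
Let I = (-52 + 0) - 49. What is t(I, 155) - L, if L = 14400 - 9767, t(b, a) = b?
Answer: -4734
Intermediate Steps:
I = -101 (I = -52 - 49 = -101)
L = 4633
t(I, 155) - L = -101 - 1*4633 = -101 - 4633 = -4734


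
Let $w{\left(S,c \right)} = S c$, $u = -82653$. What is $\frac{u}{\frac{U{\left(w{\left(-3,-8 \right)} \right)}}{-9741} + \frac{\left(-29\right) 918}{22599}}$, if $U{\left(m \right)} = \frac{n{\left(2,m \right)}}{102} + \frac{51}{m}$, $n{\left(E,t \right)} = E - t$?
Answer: $\frac{30549582293112}{435482159} \approx 70151.0$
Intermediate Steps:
$U{\left(m \right)} = \frac{1}{51} + \frac{51}{m} - \frac{m}{102}$ ($U{\left(m \right)} = \frac{2 - m}{102} + \frac{51}{m} = \left(2 - m\right) \frac{1}{102} + \frac{51}{m} = \left(\frac{1}{51} - \frac{m}{102}\right) + \frac{51}{m} = \frac{1}{51} + \frac{51}{m} - \frac{m}{102}$)
$\frac{u}{\frac{U{\left(w{\left(-3,-8 \right)} \right)}}{-9741} + \frac{\left(-29\right) 918}{22599}} = - \frac{82653}{\frac{\frac{1}{102} \frac{1}{\left(-3\right) \left(-8\right)} \left(5202 + \left(-3\right) \left(-8\right) \left(2 - \left(-3\right) \left(-8\right)\right)\right)}{-9741} + \frac{\left(-29\right) 918}{22599}} = - \frac{82653}{\frac{5202 + 24 \left(2 - 24\right)}{102 \cdot 24} \left(- \frac{1}{9741}\right) - \frac{986}{837}} = - \frac{82653}{\frac{1}{102} \cdot \frac{1}{24} \left(5202 + 24 \left(2 - 24\right)\right) \left(- \frac{1}{9741}\right) - \frac{986}{837}} = - \frac{82653}{\frac{1}{102} \cdot \frac{1}{24} \left(5202 + 24 \left(-22\right)\right) \left(- \frac{1}{9741}\right) - \frac{986}{837}} = - \frac{82653}{\frac{1}{102} \cdot \frac{1}{24} \left(5202 - 528\right) \left(- \frac{1}{9741}\right) - \frac{986}{837}} = - \frac{82653}{\frac{1}{102} \cdot \frac{1}{24} \cdot 4674 \left(- \frac{1}{9741}\right) - \frac{986}{837}} = - \frac{82653}{\frac{779}{408} \left(- \frac{1}{9741}\right) - \frac{986}{837}} = - \frac{82653}{- \frac{779}{3974328} - \frac{986}{837}} = - \frac{82653}{- \frac{435482159}{369612504}} = \left(-82653\right) \left(- \frac{369612504}{435482159}\right) = \frac{30549582293112}{435482159}$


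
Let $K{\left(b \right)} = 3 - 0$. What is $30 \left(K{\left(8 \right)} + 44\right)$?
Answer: $1410$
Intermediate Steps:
$K{\left(b \right)} = 3$ ($K{\left(b \right)} = 3 + 0 = 3$)
$30 \left(K{\left(8 \right)} + 44\right) = 30 \left(3 + 44\right) = 30 \cdot 47 = 1410$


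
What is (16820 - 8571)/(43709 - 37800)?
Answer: 8249/5909 ≈ 1.3960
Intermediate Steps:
(16820 - 8571)/(43709 - 37800) = 8249/5909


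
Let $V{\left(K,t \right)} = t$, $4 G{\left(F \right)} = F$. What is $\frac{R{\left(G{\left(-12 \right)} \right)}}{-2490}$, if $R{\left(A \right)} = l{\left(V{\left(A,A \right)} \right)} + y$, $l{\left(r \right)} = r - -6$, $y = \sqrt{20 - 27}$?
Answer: $- \frac{1}{830} - \frac{i \sqrt{7}}{2490} \approx -0.0012048 - 0.0010626 i$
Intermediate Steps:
$G{\left(F \right)} = \frac{F}{4}$
$y = i \sqrt{7}$ ($y = \sqrt{-7} = i \sqrt{7} \approx 2.6458 i$)
$l{\left(r \right)} = 6 + r$ ($l{\left(r \right)} = r + 6 = 6 + r$)
$R{\left(A \right)} = 6 + A + i \sqrt{7}$ ($R{\left(A \right)} = \left(6 + A\right) + i \sqrt{7} = 6 + A + i \sqrt{7}$)
$\frac{R{\left(G{\left(-12 \right)} \right)}}{-2490} = \frac{6 + \frac{1}{4} \left(-12\right) + i \sqrt{7}}{-2490} = \left(6 - 3 + i \sqrt{7}\right) \left(- \frac{1}{2490}\right) = \left(3 + i \sqrt{7}\right) \left(- \frac{1}{2490}\right) = - \frac{1}{830} - \frac{i \sqrt{7}}{2490}$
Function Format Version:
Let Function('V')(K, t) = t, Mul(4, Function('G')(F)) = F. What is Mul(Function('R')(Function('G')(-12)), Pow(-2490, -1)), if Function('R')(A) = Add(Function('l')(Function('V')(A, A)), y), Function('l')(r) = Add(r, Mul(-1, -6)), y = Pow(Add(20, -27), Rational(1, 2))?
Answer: Add(Rational(-1, 830), Mul(Rational(-1, 2490), I, Pow(7, Rational(1, 2)))) ≈ Add(-0.0012048, Mul(-0.0010626, I))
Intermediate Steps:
Function('G')(F) = Mul(Rational(1, 4), F)
y = Mul(I, Pow(7, Rational(1, 2))) (y = Pow(-7, Rational(1, 2)) = Mul(I, Pow(7, Rational(1, 2))) ≈ Mul(2.6458, I))
Function('l')(r) = Add(6, r) (Function('l')(r) = Add(r, 6) = Add(6, r))
Function('R')(A) = Add(6, A, Mul(I, Pow(7, Rational(1, 2)))) (Function('R')(A) = Add(Add(6, A), Mul(I, Pow(7, Rational(1, 2)))) = Add(6, A, Mul(I, Pow(7, Rational(1, 2)))))
Mul(Function('R')(Function('G')(-12)), Pow(-2490, -1)) = Mul(Add(6, Mul(Rational(1, 4), -12), Mul(I, Pow(7, Rational(1, 2)))), Pow(-2490, -1)) = Mul(Add(6, -3, Mul(I, Pow(7, Rational(1, 2)))), Rational(-1, 2490)) = Mul(Add(3, Mul(I, Pow(7, Rational(1, 2)))), Rational(-1, 2490)) = Add(Rational(-1, 830), Mul(Rational(-1, 2490), I, Pow(7, Rational(1, 2))))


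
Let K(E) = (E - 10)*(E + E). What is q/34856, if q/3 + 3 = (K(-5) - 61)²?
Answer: 11877/17428 ≈ 0.68149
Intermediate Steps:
K(E) = 2*E*(-10 + E) (K(E) = (-10 + E)*(2*E) = 2*E*(-10 + E))
q = 23754 (q = -9 + 3*(2*(-5)*(-10 - 5) - 61)² = -9 + 3*(2*(-5)*(-15) - 61)² = -9 + 3*(150 - 61)² = -9 + 3*89² = -9 + 3*7921 = -9 + 23763 = 23754)
q/34856 = 23754/34856 = 23754*(1/34856) = 11877/17428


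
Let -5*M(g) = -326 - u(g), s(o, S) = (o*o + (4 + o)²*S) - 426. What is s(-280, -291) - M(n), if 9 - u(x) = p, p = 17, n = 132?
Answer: -110446528/5 ≈ -2.2089e+7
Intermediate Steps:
u(x) = -8 (u(x) = 9 - 1*17 = 9 - 17 = -8)
s(o, S) = -426 + o² + S*(4 + o)² (s(o, S) = (o² + S*(4 + o)²) - 426 = -426 + o² + S*(4 + o)²)
M(g) = 318/5 (M(g) = -(-326 - 1*(-8))/5 = -(-326 + 8)/5 = -⅕*(-318) = 318/5)
s(-280, -291) - M(n) = (-426 + (-280)² - 291*(4 - 280)²) - 1*318/5 = (-426 + 78400 - 291*(-276)²) - 318/5 = (-426 + 78400 - 291*76176) - 318/5 = (-426 + 78400 - 22167216) - 318/5 = -22089242 - 318/5 = -110446528/5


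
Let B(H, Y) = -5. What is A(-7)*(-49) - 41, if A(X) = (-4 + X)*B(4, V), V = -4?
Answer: -2736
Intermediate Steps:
A(X) = 20 - 5*X (A(X) = (-4 + X)*(-5) = 20 - 5*X)
A(-7)*(-49) - 41 = (20 - 5*(-7))*(-49) - 41 = (20 + 35)*(-49) - 41 = 55*(-49) - 41 = -2695 - 41 = -2736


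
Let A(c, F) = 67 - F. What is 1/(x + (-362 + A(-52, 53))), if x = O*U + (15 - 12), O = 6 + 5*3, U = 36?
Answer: 1/411 ≈ 0.0024331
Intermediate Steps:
O = 21 (O = 6 + 15 = 21)
x = 759 (x = 21*36 + (15 - 12) = 756 + 3 = 759)
1/(x + (-362 + A(-52, 53))) = 1/(759 + (-362 + (67 - 1*53))) = 1/(759 + (-362 + (67 - 53))) = 1/(759 + (-362 + 14)) = 1/(759 - 348) = 1/411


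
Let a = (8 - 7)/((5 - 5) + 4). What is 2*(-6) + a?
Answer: -47/4 ≈ -11.750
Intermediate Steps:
a = ¼ (a = 1/(0 + 4) = 1/4 = 1*(¼) = ¼ ≈ 0.25000)
2*(-6) + a = 2*(-6) + ¼ = -12 + ¼ = -47/4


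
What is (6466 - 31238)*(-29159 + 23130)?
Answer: 149350388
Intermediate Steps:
(6466 - 31238)*(-29159 + 23130) = -24772*(-6029) = 149350388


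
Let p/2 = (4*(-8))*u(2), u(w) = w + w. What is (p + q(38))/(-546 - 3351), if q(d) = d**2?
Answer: -132/433 ≈ -0.30485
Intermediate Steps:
u(w) = 2*w
p = -256 (p = 2*((4*(-8))*(2*2)) = 2*(-32*4) = 2*(-128) = -256)
(p + q(38))/(-546 - 3351) = (-256 + 38**2)/(-546 - 3351) = (-256 + 1444)/(-3897) = 1188*(-1/3897) = -132/433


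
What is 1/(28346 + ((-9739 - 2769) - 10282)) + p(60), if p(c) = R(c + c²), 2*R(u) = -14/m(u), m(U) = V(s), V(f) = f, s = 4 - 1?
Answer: -4321/1852 ≈ -2.3332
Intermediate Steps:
s = 3
m(U) = 3
R(u) = -7/3 (R(u) = (-14/3)/2 = (-14*⅓)/2 = (½)*(-14/3) = -7/3)
p(c) = -7/3
1/(28346 + ((-9739 - 2769) - 10282)) + p(60) = 1/(28346 + ((-9739 - 2769) - 10282)) - 7/3 = 1/(28346 + (-12508 - 10282)) - 7/3 = 1/(28346 - 22790) - 7/3 = 1/5556 - 7/3 = -4321/1852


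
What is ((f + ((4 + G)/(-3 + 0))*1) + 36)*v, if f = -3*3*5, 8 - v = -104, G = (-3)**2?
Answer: -4480/3 ≈ -1493.3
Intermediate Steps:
G = 9
v = 112 (v = 8 - 1*(-104) = 8 + 104 = 112)
f = -45 (f = -9*5 = -45)
((f + ((4 + G)/(-3 + 0))*1) + 36)*v = ((-45 + ((4 + 9)/(-3 + 0))*1) + 36)*112 = ((-45 + (13/(-3))*1) + 36)*112 = ((-45 + (13*(-1/3))*1) + 36)*112 = ((-45 - 13/3*1) + 36)*112 = ((-45 - 13/3) + 36)*112 = (-148/3 + 36)*112 = -40/3*112 = -4480/3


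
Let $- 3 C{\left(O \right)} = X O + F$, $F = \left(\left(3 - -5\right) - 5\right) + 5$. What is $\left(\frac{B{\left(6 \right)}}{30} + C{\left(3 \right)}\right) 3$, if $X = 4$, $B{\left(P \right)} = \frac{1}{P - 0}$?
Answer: $- \frac{1199}{60} \approx -19.983$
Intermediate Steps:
$B{\left(P \right)} = \frac{1}{P}$ ($B{\left(P \right)} = \frac{1}{P + 0} = \frac{1}{P}$)
$F = 8$ ($F = \left(\left(3 + 5\right) - 5\right) + 5 = \left(8 - 5\right) + 5 = 3 + 5 = 8$)
$C{\left(O \right)} = - \frac{8}{3} - \frac{4 O}{3}$ ($C{\left(O \right)} = - \frac{4 O + 8}{3} = - \frac{8 + 4 O}{3} = - \frac{8}{3} - \frac{4 O}{3}$)
$\left(\frac{B{\left(6 \right)}}{30} + C{\left(3 \right)}\right) 3 = \left(\frac{1}{6 \cdot 30} - \frac{20}{3}\right) 3 = \left(\frac{1}{6} \cdot \frac{1}{30} - \frac{20}{3}\right) 3 = \left(\frac{1}{180} - \frac{20}{3}\right) 3 = \left(- \frac{1199}{180}\right) 3 = - \frac{1199}{60}$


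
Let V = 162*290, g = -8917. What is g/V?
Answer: -8917/46980 ≈ -0.18980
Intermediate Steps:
V = 46980
g/V = -8917/46980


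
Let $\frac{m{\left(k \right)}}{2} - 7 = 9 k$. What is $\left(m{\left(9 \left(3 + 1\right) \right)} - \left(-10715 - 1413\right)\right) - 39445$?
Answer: $-26655$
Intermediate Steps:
$m{\left(k \right)} = 14 + 18 k$ ($m{\left(k \right)} = 14 + 2 \cdot 9 k = 14 + 18 k$)
$\left(m{\left(9 \left(3 + 1\right) \right)} - \left(-10715 - 1413\right)\right) - 39445 = \left(\left(14 + 18 \cdot 9 \left(3 + 1\right)\right) - \left(-10715 - 1413\right)\right) - 39445 = \left(\left(14 + 18 \cdot 9 \cdot 4\right) - -12128\right) - 39445 = \left(\left(14 + 18 \cdot 36\right) + 12128\right) - 39445 = \left(\left(14 + 648\right) + 12128\right) - 39445 = \left(662 + 12128\right) - 39445 = 12790 - 39445 = -26655$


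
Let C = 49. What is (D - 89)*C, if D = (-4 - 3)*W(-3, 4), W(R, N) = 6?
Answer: -6419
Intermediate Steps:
D = -42 (D = (-4 - 3)*6 = -7*6 = -42)
(D - 89)*C = (-42 - 89)*49 = -131*49 = -6419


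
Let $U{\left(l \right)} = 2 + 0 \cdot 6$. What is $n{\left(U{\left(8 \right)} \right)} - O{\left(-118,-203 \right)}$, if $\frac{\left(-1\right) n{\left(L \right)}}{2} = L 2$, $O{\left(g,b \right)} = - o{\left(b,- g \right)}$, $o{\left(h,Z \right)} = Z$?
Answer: $110$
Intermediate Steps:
$U{\left(l \right)} = 2$ ($U{\left(l \right)} = 2 + 0 = 2$)
$O{\left(g,b \right)} = g$ ($O{\left(g,b \right)} = - \left(-1\right) g = g$)
$n{\left(L \right)} = - 4 L$ ($n{\left(L \right)} = - 2 L 2 = - 2 \cdot 2 L = - 4 L$)
$n{\left(U{\left(8 \right)} \right)} - O{\left(-118,-203 \right)} = \left(-4\right) 2 - -118 = -8 + 118 = 110$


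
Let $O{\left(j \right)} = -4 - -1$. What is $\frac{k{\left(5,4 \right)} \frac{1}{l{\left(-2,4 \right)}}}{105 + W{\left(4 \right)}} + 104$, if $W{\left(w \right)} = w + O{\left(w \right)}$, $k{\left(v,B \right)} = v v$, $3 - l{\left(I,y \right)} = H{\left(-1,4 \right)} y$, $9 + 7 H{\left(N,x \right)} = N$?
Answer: $\frac{672639}{6466} \approx 104.03$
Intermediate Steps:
$H{\left(N,x \right)} = - \frac{9}{7} + \frac{N}{7}$
$O{\left(j \right)} = -3$ ($O{\left(j \right)} = -4 + 1 = -3$)
$l{\left(I,y \right)} = 3 + \frac{10 y}{7}$ ($l{\left(I,y \right)} = 3 - \left(- \frac{9}{7} + \frac{1}{7} \left(-1\right)\right) y = 3 - \left(- \frac{9}{7} - \frac{1}{7}\right) y = 3 - - \frac{10 y}{7} = 3 + \frac{10 y}{7}$)
$k{\left(v,B \right)} = v^{2}$
$W{\left(w \right)} = -3 + w$ ($W{\left(w \right)} = w - 3 = -3 + w$)
$\frac{k{\left(5,4 \right)} \frac{1}{l{\left(-2,4 \right)}}}{105 + W{\left(4 \right)}} + 104 = \frac{5^{2} \frac{1}{3 + \frac{10}{7} \cdot 4}}{105 + \left(-3 + 4\right)} + 104 = \frac{25 \frac{1}{3 + \frac{40}{7}}}{105 + 1} + 104 = \frac{25 \frac{1}{\frac{61}{7}}}{106} + 104 = 25 \cdot \frac{7}{61} \cdot \frac{1}{106} + 104 = \frac{175}{61} \cdot \frac{1}{106} + 104 = \frac{175}{6466} + 104 = \frac{672639}{6466}$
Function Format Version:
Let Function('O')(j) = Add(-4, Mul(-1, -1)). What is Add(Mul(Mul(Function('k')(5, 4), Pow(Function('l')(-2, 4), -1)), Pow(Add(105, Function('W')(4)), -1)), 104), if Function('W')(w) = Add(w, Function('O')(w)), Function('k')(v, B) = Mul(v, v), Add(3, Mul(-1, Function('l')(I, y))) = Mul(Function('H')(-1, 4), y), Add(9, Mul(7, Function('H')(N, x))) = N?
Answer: Rational(672639, 6466) ≈ 104.03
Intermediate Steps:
Function('H')(N, x) = Add(Rational(-9, 7), Mul(Rational(1, 7), N))
Function('O')(j) = -3 (Function('O')(j) = Add(-4, 1) = -3)
Function('l')(I, y) = Add(3, Mul(Rational(10, 7), y)) (Function('l')(I, y) = Add(3, Mul(-1, Mul(Add(Rational(-9, 7), Mul(Rational(1, 7), -1)), y))) = Add(3, Mul(-1, Mul(Add(Rational(-9, 7), Rational(-1, 7)), y))) = Add(3, Mul(-1, Mul(Rational(-10, 7), y))) = Add(3, Mul(Rational(10, 7), y)))
Function('k')(v, B) = Pow(v, 2)
Function('W')(w) = Add(-3, w) (Function('W')(w) = Add(w, -3) = Add(-3, w))
Add(Mul(Mul(Function('k')(5, 4), Pow(Function('l')(-2, 4), -1)), Pow(Add(105, Function('W')(4)), -1)), 104) = Add(Mul(Mul(Pow(5, 2), Pow(Add(3, Mul(Rational(10, 7), 4)), -1)), Pow(Add(105, Add(-3, 4)), -1)), 104) = Add(Mul(Mul(25, Pow(Add(3, Rational(40, 7)), -1)), Pow(Add(105, 1), -1)), 104) = Add(Mul(Mul(25, Pow(Rational(61, 7), -1)), Pow(106, -1)), 104) = Add(Mul(Mul(25, Rational(7, 61)), Rational(1, 106)), 104) = Add(Mul(Rational(175, 61), Rational(1, 106)), 104) = Add(Rational(175, 6466), 104) = Rational(672639, 6466)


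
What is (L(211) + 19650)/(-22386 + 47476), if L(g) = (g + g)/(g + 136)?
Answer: 3409486/4353115 ≈ 0.78323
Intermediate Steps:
L(g) = 2*g/(136 + g) (L(g) = (2*g)/(136 + g) = 2*g/(136 + g))
(L(211) + 19650)/(-22386 + 47476) = (2*211/(136 + 211) + 19650)/(-22386 + 47476) = (2*211/347 + 19650)/25090 = (2*211*(1/347) + 19650)*(1/25090) = (422/347 + 19650)*(1/25090) = (6818972/347)*(1/25090) = 3409486/4353115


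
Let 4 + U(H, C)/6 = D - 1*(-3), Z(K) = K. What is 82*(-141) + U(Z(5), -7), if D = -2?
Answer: -11580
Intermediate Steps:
U(H, C) = -18 (U(H, C) = -24 + 6*(-2 - 1*(-3)) = -24 + 6*(-2 + 3) = -24 + 6*1 = -24 + 6 = -18)
82*(-141) + U(Z(5), -7) = 82*(-141) - 18 = -11562 - 18 = -11580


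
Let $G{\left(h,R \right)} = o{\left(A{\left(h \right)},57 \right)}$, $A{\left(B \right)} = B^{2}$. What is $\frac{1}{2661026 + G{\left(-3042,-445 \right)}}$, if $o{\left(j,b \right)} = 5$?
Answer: $\frac{1}{2661031} \approx 3.7579 \cdot 10^{-7}$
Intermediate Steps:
$G{\left(h,R \right)} = 5$
$\frac{1}{2661026 + G{\left(-3042,-445 \right)}} = \frac{1}{2661026 + 5} = \frac{1}{2661031}$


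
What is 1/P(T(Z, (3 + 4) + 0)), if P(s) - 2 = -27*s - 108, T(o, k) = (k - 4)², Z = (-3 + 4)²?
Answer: -1/349 ≈ -0.0028653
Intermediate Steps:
Z = 1 (Z = 1² = 1)
T(o, k) = (-4 + k)²
P(s) = -106 - 27*s (P(s) = 2 + (-27*s - 108) = 2 + (-108 - 27*s) = -106 - 27*s)
1/P(T(Z, (3 + 4) + 0)) = 1/(-106 - 27*(-4 + ((3 + 4) + 0))²) = 1/(-106 - 27*(-4 + (7 + 0))²) = 1/(-106 - 27*(-4 + 7)²) = 1/(-106 - 27*3²) = 1/(-106 - 27*9) = 1/(-106 - 243) = 1/(-349) = -1/349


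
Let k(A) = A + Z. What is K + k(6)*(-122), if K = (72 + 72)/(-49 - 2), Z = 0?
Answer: -12492/17 ≈ -734.82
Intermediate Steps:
k(A) = A (k(A) = A + 0 = A)
K = -48/17 (K = 144/(-51) = 144*(-1/51) = -48/17 ≈ -2.8235)
K + k(6)*(-122) = -48/17 + 6*(-122) = -48/17 - 732 = -12492/17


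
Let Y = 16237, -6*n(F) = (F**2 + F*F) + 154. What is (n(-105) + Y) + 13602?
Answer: 78415/3 ≈ 26138.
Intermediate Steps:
n(F) = -77/3 - F**2/3 (n(F) = -((F**2 + F*F) + 154)/6 = -((F**2 + F**2) + 154)/6 = -(2*F**2 + 154)/6 = -(154 + 2*F**2)/6 = -77/3 - F**2/3)
(n(-105) + Y) + 13602 = ((-77/3 - 1/3*(-105)**2) + 16237) + 13602 = ((-77/3 - 1/3*11025) + 16237) + 13602 = ((-77/3 - 3675) + 16237) + 13602 = (-11102/3 + 16237) + 13602 = 37609/3 + 13602 = 78415/3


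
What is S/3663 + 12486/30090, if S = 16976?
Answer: 92757343/18369945 ≈ 5.0494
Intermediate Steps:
S/3663 + 12486/30090 = 16976/3663 + 12486/30090 = 16976*(1/3663) + 12486*(1/30090) = 16976/3663 + 2081/5015 = 92757343/18369945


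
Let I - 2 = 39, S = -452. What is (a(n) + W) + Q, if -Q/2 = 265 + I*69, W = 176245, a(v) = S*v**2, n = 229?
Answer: -23533275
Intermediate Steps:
I = 41 (I = 2 + 39 = 41)
a(v) = -452*v**2
Q = -6188 (Q = -2*(265 + 41*69) = -2*(265 + 2829) = -2*3094 = -6188)
(a(n) + W) + Q = (-452*229**2 + 176245) - 6188 = (-452*52441 + 176245) - 6188 = (-23703332 + 176245) - 6188 = -23527087 - 6188 = -23533275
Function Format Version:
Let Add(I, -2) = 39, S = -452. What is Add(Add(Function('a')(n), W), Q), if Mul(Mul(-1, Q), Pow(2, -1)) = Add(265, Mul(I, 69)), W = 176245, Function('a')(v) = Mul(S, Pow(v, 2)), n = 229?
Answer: -23533275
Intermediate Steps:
I = 41 (I = Add(2, 39) = 41)
Function('a')(v) = Mul(-452, Pow(v, 2))
Q = -6188 (Q = Mul(-2, Add(265, Mul(41, 69))) = Mul(-2, Add(265, 2829)) = Mul(-2, 3094) = -6188)
Add(Add(Function('a')(n), W), Q) = Add(Add(Mul(-452, Pow(229, 2)), 176245), -6188) = Add(Add(Mul(-452, 52441), 176245), -6188) = Add(Add(-23703332, 176245), -6188) = Add(-23527087, -6188) = -23533275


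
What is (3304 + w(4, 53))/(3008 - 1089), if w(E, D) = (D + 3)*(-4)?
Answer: 3080/1919 ≈ 1.6050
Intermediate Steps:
w(E, D) = -12 - 4*D (w(E, D) = (3 + D)*(-4) = -12 - 4*D)
(3304 + w(4, 53))/(3008 - 1089) = (3304 + (-12 - 4*53))/(3008 - 1089) = (3304 + (-12 - 212))/1919 = (3304 - 224)*(1/1919) = 3080*(1/1919) = 3080/1919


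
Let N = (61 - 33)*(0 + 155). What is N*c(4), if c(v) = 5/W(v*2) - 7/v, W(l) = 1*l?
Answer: -9765/2 ≈ -4882.5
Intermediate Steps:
W(l) = l
N = 4340 (N = 28*155 = 4340)
c(v) = -9/(2*v) (c(v) = 5/((v*2)) - 7/v = 5/((2*v)) - 7/v = 5*(1/(2*v)) - 7/v = 5/(2*v) - 7/v = -9/(2*v))
N*c(4) = 4340*(-9/2/4) = 4340*(-9/2*1/4) = 4340*(-9/8) = -9765/2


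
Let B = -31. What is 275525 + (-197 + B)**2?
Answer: 327509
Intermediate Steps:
275525 + (-197 + B)**2 = 275525 + (-197 - 31)**2 = 275525 + (-228)**2 = 275525 + 51984 = 327509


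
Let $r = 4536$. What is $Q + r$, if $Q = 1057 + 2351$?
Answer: $7944$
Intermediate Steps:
$Q = 3408$
$Q + r = 3408 + 4536 = 7944$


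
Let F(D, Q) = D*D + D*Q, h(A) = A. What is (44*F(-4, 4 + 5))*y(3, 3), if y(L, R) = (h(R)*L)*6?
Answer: -47520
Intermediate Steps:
y(L, R) = 6*L*R (y(L, R) = (R*L)*6 = (L*R)*6 = 6*L*R)
F(D, Q) = D² + D*Q
(44*F(-4, 4 + 5))*y(3, 3) = (44*(-4*(-4 + (4 + 5))))*(6*3*3) = (44*(-4*(-4 + 9)))*54 = (44*(-4*5))*54 = (44*(-20))*54 = -880*54 = -47520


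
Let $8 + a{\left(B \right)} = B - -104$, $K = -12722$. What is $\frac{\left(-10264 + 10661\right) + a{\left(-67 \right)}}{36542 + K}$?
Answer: $\frac{71}{3970} \approx 0.017884$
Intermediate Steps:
$a{\left(B \right)} = 96 + B$ ($a{\left(B \right)} = -8 + \left(B - -104\right) = -8 + \left(B + 104\right) = -8 + \left(104 + B\right) = 96 + B$)
$\frac{\left(-10264 + 10661\right) + a{\left(-67 \right)}}{36542 + K} = \frac{\left(-10264 + 10661\right) + \left(96 - 67\right)}{36542 - 12722} = \frac{397 + 29}{23820} = 426 \cdot \frac{1}{23820} = \frac{71}{3970}$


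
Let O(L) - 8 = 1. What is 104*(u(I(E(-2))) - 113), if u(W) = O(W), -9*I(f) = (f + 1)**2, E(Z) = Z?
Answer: -10816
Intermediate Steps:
O(L) = 9 (O(L) = 8 + 1 = 9)
I(f) = -(1 + f)**2/9 (I(f) = -(f + 1)**2/9 = -(1 + f)**2/9)
u(W) = 9
104*(u(I(E(-2))) - 113) = 104*(9 - 113) = 104*(-104) = -10816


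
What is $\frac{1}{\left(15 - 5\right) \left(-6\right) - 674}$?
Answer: $- \frac{1}{734} \approx -0.0013624$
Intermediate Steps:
$\frac{1}{\left(15 - 5\right) \left(-6\right) - 674} = \frac{1}{10 \left(-6\right) - 674} = \frac{1}{-60 - 674} = \frac{1}{-734} = - \frac{1}{734}$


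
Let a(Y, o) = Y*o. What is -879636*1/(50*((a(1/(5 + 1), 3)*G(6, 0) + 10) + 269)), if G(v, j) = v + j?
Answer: -73303/1175 ≈ -62.385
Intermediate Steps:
G(v, j) = j + v
-879636*1/(50*((a(1/(5 + 1), 3)*G(6, 0) + 10) + 269)) = -879636*1/(50*(((3/(5 + 1))*(0 + 6) + 10) + 269)) = -879636*1/(50*(((3/6)*6 + 10) + 269)) = -879636*1/(50*((((1/6)*3)*6 + 10) + 269)) = -879636*1/(50*(((1/2)*6 + 10) + 269)) = -879636*1/(50*((3 + 10) + 269)) = -879636*1/(50*(13 + 269)) = -879636/(50*282) = -879636/14100 = -879636*1/14100 = -73303/1175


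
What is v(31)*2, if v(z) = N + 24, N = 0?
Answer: 48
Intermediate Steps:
v(z) = 24 (v(z) = 0 + 24 = 24)
v(31)*2 = 24*2 = 48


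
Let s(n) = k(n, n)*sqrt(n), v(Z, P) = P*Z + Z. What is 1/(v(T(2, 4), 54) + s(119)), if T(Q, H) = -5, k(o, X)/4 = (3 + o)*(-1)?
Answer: 275/28263511 - 488*sqrt(119)/28263511 ≈ -0.00017862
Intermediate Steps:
k(o, X) = -12 - 4*o (k(o, X) = 4*((3 + o)*(-1)) = 4*(-3 - o) = -12 - 4*o)
v(Z, P) = Z + P*Z
s(n) = sqrt(n)*(-12 - 4*n) (s(n) = (-12 - 4*n)*sqrt(n) = sqrt(n)*(-12 - 4*n))
1/(v(T(2, 4), 54) + s(119)) = 1/(-5*(1 + 54) + 4*sqrt(119)*(-3 - 1*119)) = 1/(-5*55 + 4*sqrt(119)*(-3 - 119)) = 1/(-275 + 4*sqrt(119)*(-122)) = 1/(-275 - 488*sqrt(119))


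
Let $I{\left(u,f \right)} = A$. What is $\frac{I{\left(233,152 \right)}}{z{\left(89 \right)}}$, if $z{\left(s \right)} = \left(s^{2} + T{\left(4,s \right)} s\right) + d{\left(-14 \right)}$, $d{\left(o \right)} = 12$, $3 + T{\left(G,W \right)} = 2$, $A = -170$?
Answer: $- \frac{85}{3922} \approx -0.021673$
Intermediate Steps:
$I{\left(u,f \right)} = -170$
$T{\left(G,W \right)} = -1$ ($T{\left(G,W \right)} = -3 + 2 = -1$)
$z{\left(s \right)} = 12 + s^{2} - s$ ($z{\left(s \right)} = \left(s^{2} - s\right) + 12 = 12 + s^{2} - s$)
$\frac{I{\left(233,152 \right)}}{z{\left(89 \right)}} = - \frac{170}{12 + 89^{2} - 89} = - \frac{170}{12 + 7921 - 89} = - \frac{170}{7844} = \left(-170\right) \frac{1}{7844} = - \frac{85}{3922}$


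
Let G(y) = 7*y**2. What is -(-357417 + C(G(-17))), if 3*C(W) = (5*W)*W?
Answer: -19390394/3 ≈ -6.4635e+6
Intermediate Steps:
C(W) = 5*W**2/3 (C(W) = ((5*W)*W)/3 = (5*W**2)/3 = 5*W**2/3)
-(-357417 + C(G(-17))) = -(-357417 + 5*(7*(-17)**2)**2/3) = -(-357417 + 5*(7*289)**2/3) = -(-357417 + (5/3)*2023**2) = -(-357417 + (5/3)*4092529) = -(-357417 + 20462645/3) = -1*19390394/3 = -19390394/3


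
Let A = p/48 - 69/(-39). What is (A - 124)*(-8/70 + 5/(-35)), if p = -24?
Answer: 28719/910 ≈ 31.559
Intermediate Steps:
A = 33/26 (A = -24/48 - 69/(-39) = -24*1/48 - 69*(-1/39) = -½ + 23/13 = 33/26 ≈ 1.2692)
(A - 124)*(-8/70 + 5/(-35)) = (33/26 - 124)*(-8/70 + 5/(-35)) = -3191*(-8*1/70 + 5*(-1/35))/26 = -3191*(-4/35 - ⅐)/26 = -3191/26*(-9/35) = 28719/910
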